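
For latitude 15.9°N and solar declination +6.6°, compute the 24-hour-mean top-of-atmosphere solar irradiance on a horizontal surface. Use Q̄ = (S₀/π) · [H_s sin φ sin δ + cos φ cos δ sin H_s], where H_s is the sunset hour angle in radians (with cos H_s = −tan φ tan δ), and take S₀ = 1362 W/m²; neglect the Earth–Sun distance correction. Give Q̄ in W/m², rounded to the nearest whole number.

cos H_s = −tan(15.9°) · tan(6.6°) = -0.0330, so H_s = arccos(-0.0330) = 91.89°. In radians, H_s = 1.6038.
H_s sin φ sin δ = 1.6038 × 0.2740 × 0.1149 = 0.0505.
cos φ cos δ sin H_s = 0.9617 × 0.9934 × 0.9995 = 0.9549.
Q̄ = (1362/π) × (0.0505 + 0.9549) = 433.54 × 1.0054 = 435.88 W/m².

436 W/m²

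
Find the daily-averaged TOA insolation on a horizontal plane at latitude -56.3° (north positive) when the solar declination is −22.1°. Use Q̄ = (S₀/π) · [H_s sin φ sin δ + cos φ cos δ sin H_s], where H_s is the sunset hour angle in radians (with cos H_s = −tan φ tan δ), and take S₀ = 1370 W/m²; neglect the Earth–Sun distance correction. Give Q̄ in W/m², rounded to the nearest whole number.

−tan φ tan δ = −(-1.4994)(-0.4061) = -0.6089; H_s = arccos(-0.6089) = 127.51°. In radians, H_s = 2.2255.
H_s sin φ sin δ = 2.2255 × -0.8320 × -0.3762 = 0.6966.
cos φ cos δ sin H_s = 0.5548 × 0.9265 × 0.7932 = 0.4077.
Q̄ = (1370/π) × (0.6966 + 0.4077) = 436.08 × 1.1043 = 481.56 W/m².

482 W/m²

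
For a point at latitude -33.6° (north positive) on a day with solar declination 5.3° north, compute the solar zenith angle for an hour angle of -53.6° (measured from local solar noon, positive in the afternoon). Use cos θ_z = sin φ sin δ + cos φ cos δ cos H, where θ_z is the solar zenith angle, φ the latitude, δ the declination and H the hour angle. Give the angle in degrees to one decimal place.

cos θ_z = sin φ sin δ + cos φ cos δ cos H = (-0.5534)(0.0924) + (0.8329)(0.9957)(0.5934) = 0.4410.
θ_z = arccos(0.4410) = 63.83°.

63.8°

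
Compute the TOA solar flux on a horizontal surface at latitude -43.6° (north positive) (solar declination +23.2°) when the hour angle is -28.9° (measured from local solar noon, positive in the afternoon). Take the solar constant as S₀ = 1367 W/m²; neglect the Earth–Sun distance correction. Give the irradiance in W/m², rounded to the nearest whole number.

425 W/m²

With φ = -43.6°, δ = 23.2°, H = -28.90°: sin φ sin δ = -0.2717, cos φ cos δ cos H = 0.5827, so cos θ_z = 0.3110.
Top-of-atmosphere irradiance = S₀ cos θ_z = 1367 × 0.3110 = 425.14 W/m².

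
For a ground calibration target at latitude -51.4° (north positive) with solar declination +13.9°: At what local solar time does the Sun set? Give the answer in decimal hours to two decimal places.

16.80 h

cos H_s = −tan(-51.4°) · tan(13.9°) = 0.3100, so H_s = arccos(0.3100) = 71.94°.
Sunset is at 12 + H_s/15 = 12 + 4.796 = 16.796 h local solar time.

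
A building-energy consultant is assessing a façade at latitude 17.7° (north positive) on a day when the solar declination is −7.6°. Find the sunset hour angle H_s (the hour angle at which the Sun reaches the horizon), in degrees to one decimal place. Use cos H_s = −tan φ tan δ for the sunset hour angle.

cos H_s = −tan(17.7°) · tan(-7.6°) = 0.0426, so H_s = arccos(0.0426) = 87.56°.

87.6°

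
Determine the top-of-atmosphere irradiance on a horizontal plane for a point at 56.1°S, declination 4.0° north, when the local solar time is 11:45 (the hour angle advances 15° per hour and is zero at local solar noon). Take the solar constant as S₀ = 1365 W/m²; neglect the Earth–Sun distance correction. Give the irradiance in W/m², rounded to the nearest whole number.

Hour angle H = 15° × (11.75 − 12) = -3.75°.
With φ = -56.1°, δ = 4.0°, H = -3.75°: sin φ sin δ = -0.0579, cos φ cos δ cos H = 0.5552, so cos θ_z = 0.4973.
Top-of-atmosphere irradiance = S₀ cos θ_z = 1365 × 0.4973 = 678.81 W/m².

679 W/m²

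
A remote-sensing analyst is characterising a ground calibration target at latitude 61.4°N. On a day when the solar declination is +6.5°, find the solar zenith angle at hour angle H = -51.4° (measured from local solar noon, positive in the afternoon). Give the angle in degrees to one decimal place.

cos θ_z = sin(61.4°) sin(6.5°) + cos(61.4°) cos(6.5°) cos(-51.40°) = 0.0994 + 0.2967 = 0.3961.
θ_z = arccos(0.3961) = 66.67°.

66.7°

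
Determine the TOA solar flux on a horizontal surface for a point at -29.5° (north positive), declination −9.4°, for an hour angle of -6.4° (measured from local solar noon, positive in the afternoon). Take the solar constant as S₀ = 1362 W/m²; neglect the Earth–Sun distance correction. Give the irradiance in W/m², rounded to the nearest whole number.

cos θ_z = sin φ sin δ + cos φ cos δ cos H = (-0.4924)(-0.1633) + (0.8704)(0.9866)(0.9938) = 0.9338.
Top-of-atmosphere irradiance = S₀ cos θ_z = 1362 × 0.9338 = 1271.84 W/m².

1272 W/m²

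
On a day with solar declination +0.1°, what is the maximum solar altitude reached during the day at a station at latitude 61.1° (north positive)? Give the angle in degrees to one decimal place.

29.0°

At local solar noon the hour angle is zero, so the elevation is 90° − |φ − δ| = 90° − |61.1° − (0.1°)| = 90° − 61.0° = 29.0°.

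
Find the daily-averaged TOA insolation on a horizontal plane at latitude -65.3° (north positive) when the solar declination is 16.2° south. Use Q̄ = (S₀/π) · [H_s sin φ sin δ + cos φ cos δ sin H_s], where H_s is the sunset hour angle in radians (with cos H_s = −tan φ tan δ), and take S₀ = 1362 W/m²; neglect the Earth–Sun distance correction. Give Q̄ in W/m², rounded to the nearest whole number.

383 W/m²

cos H_s = −tan(-65.3°) · tan(-16.2°) = -0.6317, so H_s = arccos(-0.6317) = 129.18°. In radians, H_s = 2.2546.
H_s sin φ sin δ = 2.2546 × -0.9085 × -0.2790 = 0.5715.
cos φ cos δ sin H_s = 0.4179 × 0.9603 × 0.7752 = 0.3111.
Q̄ = (1362/π) × (0.5715 + 0.3111) = 433.54 × 0.8826 = 382.64 W/m².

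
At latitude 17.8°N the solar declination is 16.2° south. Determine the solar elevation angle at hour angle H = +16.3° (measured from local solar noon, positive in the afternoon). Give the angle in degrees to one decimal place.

With φ = 17.8°, δ = -16.2°, H = 16.30°: sin φ sin δ = -0.0853, cos φ cos δ cos H = 0.8776, so cos θ_z = 0.7923.
θ_z = arccos(0.7923) = 37.60°, so the elevation is 90° − 37.60° = 52.40°.

52.4°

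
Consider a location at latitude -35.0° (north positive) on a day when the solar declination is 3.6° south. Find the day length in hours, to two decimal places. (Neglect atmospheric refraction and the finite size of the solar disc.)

−tan φ tan δ = −(-0.7002)(-0.0629) = -0.0440; H_s = arccos(-0.0440) = 92.52°.
Day length = 2 H_s / 15° h⁻¹ = 185.04° / 15 = 12.336 h.

12.34 hours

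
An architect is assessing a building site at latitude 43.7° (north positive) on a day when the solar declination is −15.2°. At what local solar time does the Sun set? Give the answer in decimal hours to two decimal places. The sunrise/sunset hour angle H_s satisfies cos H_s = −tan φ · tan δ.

The sunset hour angle satisfies cos H_s = −tan φ tan δ = 0.2596, giving H_s = 74.95°.
Sunset is at 12 + H_s/15 = 12 + 4.997 = 16.997 h local solar time.

17.00 h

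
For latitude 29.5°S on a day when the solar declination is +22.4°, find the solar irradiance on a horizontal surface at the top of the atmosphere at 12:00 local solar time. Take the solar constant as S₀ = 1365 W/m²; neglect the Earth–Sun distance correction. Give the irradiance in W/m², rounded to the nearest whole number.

842 W/m²

Hour angle H = 15° × (12 − 12) = 0.00°.
With φ = -29.5°, δ = 22.4°, H = 0.00°: sin φ sin δ = -0.1876, cos φ cos δ cos H = 0.8047, so cos θ_z = 0.6171.
Top-of-atmosphere irradiance = S₀ cos θ_z = 1365 × 0.6171 = 842.34 W/m².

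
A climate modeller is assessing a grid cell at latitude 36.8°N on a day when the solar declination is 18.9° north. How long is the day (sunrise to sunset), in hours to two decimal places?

13.98 hours

−tan φ tan δ = −(0.7481)(0.3424) = -0.2561; H_s = arccos(-0.2561) = 104.84°.
Day length = 2 H_s / 15° h⁻¹ = 209.68° / 15 = 13.979 h.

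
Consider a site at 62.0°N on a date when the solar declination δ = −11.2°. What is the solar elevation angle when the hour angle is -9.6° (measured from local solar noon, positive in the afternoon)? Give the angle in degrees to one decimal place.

cos θ_z = sin(62.0°) sin(-11.2°) + cos(62.0°) cos(-11.2°) cos(-9.60°) = -0.1715 + 0.4541 = 0.2826.
θ_z = arccos(0.2826) = 73.58°, so the elevation is 90° − 73.58° = 16.42°.

16.4°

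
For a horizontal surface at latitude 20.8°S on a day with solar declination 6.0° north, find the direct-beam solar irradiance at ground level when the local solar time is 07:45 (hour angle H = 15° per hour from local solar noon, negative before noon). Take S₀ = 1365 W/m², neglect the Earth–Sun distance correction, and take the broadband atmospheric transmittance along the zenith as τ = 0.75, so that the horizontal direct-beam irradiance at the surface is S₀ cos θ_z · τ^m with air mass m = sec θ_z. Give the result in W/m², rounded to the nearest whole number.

237 W/m²

Hour angle H = 15° × (7.75 − 12) = -63.75°.
cos θ_z = sin(-20.8°) sin(6.0°) + cos(-20.8°) cos(6.0°) cos(-63.75°) = -0.0371 + 0.4112 = 0.3741.
Air mass m = 1/cos θ_z = 1/0.3741 = 2.673; τ^m = 0.75^2.673 = 0.4635.
Surface direct beam = 1365 × 0.3741 × 0.4635 = 236.68 W/m².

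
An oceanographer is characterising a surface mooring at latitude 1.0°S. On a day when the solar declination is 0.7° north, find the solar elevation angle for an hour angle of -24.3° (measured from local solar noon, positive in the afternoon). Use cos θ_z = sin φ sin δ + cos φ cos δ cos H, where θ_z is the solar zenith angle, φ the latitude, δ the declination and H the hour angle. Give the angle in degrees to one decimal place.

65.6°

cos θ_z = sin φ sin δ + cos φ cos δ cos H = (-0.0175)(0.0122) + (0.9998)(0.9999)(0.9114) = 0.9109.
θ_z = arccos(0.9109) = 24.37°, so the elevation is 90° − 24.37° = 65.63°.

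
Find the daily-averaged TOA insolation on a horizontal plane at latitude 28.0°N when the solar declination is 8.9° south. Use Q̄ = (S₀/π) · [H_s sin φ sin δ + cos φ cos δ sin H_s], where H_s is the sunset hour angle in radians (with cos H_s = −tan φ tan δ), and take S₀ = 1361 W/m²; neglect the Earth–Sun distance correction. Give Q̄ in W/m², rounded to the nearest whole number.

330 W/m²

−tan φ tan δ = −(0.5317)(-0.1566) = 0.0833; H_s = arccos(0.0833) = 85.22°. In radians, H_s = 1.4874.
H_s sin φ sin δ = 1.4874 × 0.4695 × -0.1547 = -0.1080.
cos φ cos δ sin H_s = 0.8829 × 0.9880 × 0.9965 = 0.8693.
Q̄ = (1361/π) × (-0.1080 + 0.8693) = 433.22 × 0.7613 = 329.81 W/m².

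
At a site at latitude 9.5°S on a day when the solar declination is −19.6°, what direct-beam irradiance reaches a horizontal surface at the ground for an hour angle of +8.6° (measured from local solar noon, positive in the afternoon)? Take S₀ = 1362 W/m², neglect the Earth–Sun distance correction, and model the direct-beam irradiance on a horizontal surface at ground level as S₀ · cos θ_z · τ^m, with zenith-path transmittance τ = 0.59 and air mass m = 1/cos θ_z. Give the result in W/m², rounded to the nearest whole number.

With φ = -9.5°, δ = -19.6°, H = 8.60°: sin φ sin δ = 0.0554, cos φ cos δ cos H = 0.9187, so cos θ_z = 0.9741.
Air mass m = 1/cos θ_z = 1/0.9741 = 1.027; τ^m = 0.59^1.027 = 0.5817.
Surface direct beam = 1362 × 0.9741 × 0.5817 = 771.76 W/m².

772 W/m²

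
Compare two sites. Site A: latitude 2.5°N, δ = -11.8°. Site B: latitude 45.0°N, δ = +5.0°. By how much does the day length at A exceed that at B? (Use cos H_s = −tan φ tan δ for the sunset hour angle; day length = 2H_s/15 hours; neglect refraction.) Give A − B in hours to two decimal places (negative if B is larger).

A: H_s = arccos(−tan 2.5° · tan -11.8°) = 89.48°, so 2H_s/15 = 11.9307 h.
B: H_s = arccos(−tan 45.0° · tan 5.0°) = 95.02°, so 2H_s/15 = 12.6693 h.
A − B = 11.9307 − 12.6693 = -0.7386 h.

-0.74 h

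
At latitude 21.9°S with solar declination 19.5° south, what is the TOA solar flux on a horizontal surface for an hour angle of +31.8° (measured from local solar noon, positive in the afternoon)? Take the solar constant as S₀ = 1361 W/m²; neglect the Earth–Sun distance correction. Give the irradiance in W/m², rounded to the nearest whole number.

With φ = -21.9°, δ = -19.5°, H = 31.80°: sin φ sin δ = 0.1245, cos φ cos δ cos H = 0.7433, so cos θ_z = 0.8678.
Top-of-atmosphere irradiance = S₀ cos θ_z = 1361 × 0.8678 = 1181.08 W/m².

1181 W/m²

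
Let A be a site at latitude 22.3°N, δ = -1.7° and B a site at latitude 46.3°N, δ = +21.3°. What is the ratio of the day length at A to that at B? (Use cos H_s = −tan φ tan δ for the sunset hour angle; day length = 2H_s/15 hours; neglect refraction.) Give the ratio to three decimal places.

A: H_s = arccos(−tan 22.3° · tan -1.7°) = 89.30°, so 2H_s/15 = 11.9067 h.
B: H_s = arccos(−tan 46.3° · tan 21.3°) = 114.08°, so 2H_s/15 = 15.2107 h.
Ratio A/B = 11.9067 / 15.2107 = 0.7828.

0.783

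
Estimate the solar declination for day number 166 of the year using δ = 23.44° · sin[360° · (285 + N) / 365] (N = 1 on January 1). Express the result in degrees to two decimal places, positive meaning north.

360 × (285 + 166) / 365 = 444.822°; sin(444.822°) = 0.9959.
δ = 23.44 × 0.9959 = 23.344° ≈ +23.34°.

+23.34°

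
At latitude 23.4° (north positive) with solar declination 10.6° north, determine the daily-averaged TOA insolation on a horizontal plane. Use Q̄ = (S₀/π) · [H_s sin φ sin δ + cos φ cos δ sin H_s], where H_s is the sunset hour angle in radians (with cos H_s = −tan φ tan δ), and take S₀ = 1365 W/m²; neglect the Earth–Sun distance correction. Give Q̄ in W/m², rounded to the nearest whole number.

443 W/m²

cos H_s = −tan(23.4°) · tan(10.6°) = -0.0810, so H_s = arccos(-0.0810) = 94.65°. In radians, H_s = 1.6520.
H_s sin φ sin δ = 1.6520 × 0.3971 × 0.1840 = 0.1207.
cos φ cos δ sin H_s = 0.9178 × 0.9829 × 0.9967 = 0.8991.
Q̄ = (1365/π) × (0.1207 + 0.8991) = 434.49 × 1.0198 = 443.09 W/m².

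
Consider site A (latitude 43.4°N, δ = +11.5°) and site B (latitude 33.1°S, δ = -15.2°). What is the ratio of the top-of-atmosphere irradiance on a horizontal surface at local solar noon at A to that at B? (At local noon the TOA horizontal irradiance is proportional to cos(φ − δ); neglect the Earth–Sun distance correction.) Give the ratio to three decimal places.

0.892

A: cos θ_z = cos(43.4° − (11.5°)) = 0.8490.
B: cos θ_z = cos(-33.1° − (-15.2°)) = 0.9516.
Ratio A/B = 0.8490 / 0.9516 = 0.8922.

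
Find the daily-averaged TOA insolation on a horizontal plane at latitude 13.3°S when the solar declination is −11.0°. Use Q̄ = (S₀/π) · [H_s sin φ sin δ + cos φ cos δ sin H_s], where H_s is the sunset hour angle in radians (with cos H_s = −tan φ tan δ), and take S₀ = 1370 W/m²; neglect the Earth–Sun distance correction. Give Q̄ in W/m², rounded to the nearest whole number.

−tan φ tan δ = −(-0.2364)(-0.1944) = -0.0460; H_s = arccos(-0.0460) = 92.64°. In radians, H_s = 1.6169.
H_s sin φ sin δ = 1.6169 × -0.2300 × -0.1908 = 0.0710.
cos φ cos δ sin H_s = 0.9732 × 0.9816 × 0.9989 = 0.9542.
Q̄ = (1370/π) × (0.0710 + 0.9542) = 436.08 × 1.0252 = 447.07 W/m².

447 W/m²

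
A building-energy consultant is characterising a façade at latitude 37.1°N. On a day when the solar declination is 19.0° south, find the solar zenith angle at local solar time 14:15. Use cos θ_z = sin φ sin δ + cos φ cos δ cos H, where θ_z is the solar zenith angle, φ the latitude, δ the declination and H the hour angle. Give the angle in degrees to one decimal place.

Hour angle H = 15° × (14.25 − 12) = 33.75°.
With φ = 37.1°, δ = -19.0°, H = 33.75°: sin φ sin δ = -0.1964, cos φ cos δ cos H = 0.6270, so cos θ_z = 0.4306.
θ_z = arccos(0.4306) = 64.49°.

64.5°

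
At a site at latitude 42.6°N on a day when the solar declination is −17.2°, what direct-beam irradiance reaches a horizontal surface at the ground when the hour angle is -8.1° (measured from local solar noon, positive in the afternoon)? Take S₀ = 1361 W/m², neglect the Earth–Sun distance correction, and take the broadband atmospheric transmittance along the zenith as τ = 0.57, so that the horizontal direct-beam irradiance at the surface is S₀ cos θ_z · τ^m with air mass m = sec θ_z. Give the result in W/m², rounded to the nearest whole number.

cos θ_z = sin φ sin δ + cos φ cos δ cos H = (0.6769)(-0.2957) + (0.7361)(0.9553)(0.9900) = 0.4960.
Air mass m = 1/cos θ_z = 1/0.4960 = 2.016; τ^m = 0.57^2.016 = 0.3220.
Surface direct beam = 1361 × 0.4960 × 0.3220 = 217.37 W/m².

217 W/m²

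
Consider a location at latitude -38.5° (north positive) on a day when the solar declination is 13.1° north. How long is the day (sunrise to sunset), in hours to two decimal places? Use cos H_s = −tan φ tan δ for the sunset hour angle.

10.58 hours

The sunset hour angle satisfies cos H_s = −tan φ tan δ = 0.1851, giving H_s = 79.33°.
Day length = 2 H_s / 15° h⁻¹ = 158.66° / 15 = 10.577 h.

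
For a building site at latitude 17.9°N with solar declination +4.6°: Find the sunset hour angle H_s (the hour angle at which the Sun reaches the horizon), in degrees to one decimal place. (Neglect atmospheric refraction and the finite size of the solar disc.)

cos H_s = −tan(17.9°) · tan(4.6°) = -0.0260, so H_s = arccos(-0.0260) = 91.49°.

91.5°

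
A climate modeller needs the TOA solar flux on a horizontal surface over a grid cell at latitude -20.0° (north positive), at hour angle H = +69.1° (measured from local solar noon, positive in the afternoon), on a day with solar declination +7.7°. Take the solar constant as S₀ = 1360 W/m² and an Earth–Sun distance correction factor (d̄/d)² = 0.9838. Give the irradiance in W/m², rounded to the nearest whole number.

383 W/m²

cos θ_z = sin φ sin δ + cos φ cos δ cos H = (-0.3420)(0.1340) + (0.9397)(0.9910)(0.3567) = 0.2863.
Top-of-atmosphere irradiance = S₀ (d̄/d)² cos θ_z = 1360 × 0.9838 × 0.2863 = 383.06 W/m².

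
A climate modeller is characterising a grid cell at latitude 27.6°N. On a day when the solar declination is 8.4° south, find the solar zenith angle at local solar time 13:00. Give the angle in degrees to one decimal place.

38.8°

Hour angle H = 15° × (13 − 12) = 15.00°.
cos θ_z = sin(27.6°) sin(-8.4°) + cos(27.6°) cos(-8.4°) cos(15.00°) = -0.0677 + 0.8468 = 0.7791.
θ_z = arccos(0.7791) = 38.82°.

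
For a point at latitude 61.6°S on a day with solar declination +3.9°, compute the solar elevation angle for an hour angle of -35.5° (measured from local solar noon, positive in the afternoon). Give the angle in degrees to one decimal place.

19.1°

With φ = -61.6°, δ = 3.9°, H = -35.50°: sin φ sin δ = -0.0598, cos φ cos δ cos H = 0.3863, so cos θ_z = 0.3265.
θ_z = arccos(0.3265) = 70.94°, so the elevation is 90° − 70.94° = 19.06°.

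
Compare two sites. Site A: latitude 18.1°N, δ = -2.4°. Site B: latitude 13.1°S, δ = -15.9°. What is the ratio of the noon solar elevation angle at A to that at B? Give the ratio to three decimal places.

A: 90° − |18.1 − (-2.4)| = 69.50°.
B: 90° − |-13.1 − (-15.9)| = 87.20°.
Ratio A/B = 69.5000 / 87.2000 = 0.7970.

0.797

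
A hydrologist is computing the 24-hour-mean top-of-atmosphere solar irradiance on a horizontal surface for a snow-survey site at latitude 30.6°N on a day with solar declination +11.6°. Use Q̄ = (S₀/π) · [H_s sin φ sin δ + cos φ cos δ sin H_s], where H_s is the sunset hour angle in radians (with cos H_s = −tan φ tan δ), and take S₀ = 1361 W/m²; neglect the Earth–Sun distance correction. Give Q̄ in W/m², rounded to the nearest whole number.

−tan φ tan δ = −(0.5914)(0.2053) = -0.1214; H_s = arccos(-0.1214) = 96.97°. In radians, H_s = 1.6924.
H_s sin φ sin δ = 1.6924 × 0.5090 × 0.2011 = 0.1732.
cos φ cos δ sin H_s = 0.8607 × 0.9796 × 0.9926 = 0.8369.
Q̄ = (1361/π) × (0.1732 + 0.8369) = 433.22 × 1.0101 = 437.60 W/m².

438 W/m²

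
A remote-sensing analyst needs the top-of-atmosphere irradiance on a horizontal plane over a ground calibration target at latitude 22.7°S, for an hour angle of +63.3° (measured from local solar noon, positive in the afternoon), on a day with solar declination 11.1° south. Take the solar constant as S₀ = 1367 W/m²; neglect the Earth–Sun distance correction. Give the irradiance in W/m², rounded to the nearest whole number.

cos θ_z = sin(-22.7°) sin(-11.1°) + cos(-22.7°) cos(-11.1°) cos(63.30°) = 0.0743 + 0.4068 = 0.4811.
Top-of-atmosphere irradiance = S₀ cos θ_z = 1367 × 0.4811 = 657.66 W/m².

658 W/m²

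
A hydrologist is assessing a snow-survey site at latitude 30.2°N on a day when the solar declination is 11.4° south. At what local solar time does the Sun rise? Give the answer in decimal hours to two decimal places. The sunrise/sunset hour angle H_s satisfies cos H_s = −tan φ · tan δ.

cos H_s = −tan(30.2°) · tan(-11.4°) = 0.1174, so H_s = arccos(0.1174) = 83.26°.
Sunrise is at 12 − H_s/15 = 12 − 5.551 = 6.449 h local solar time.

6.45 h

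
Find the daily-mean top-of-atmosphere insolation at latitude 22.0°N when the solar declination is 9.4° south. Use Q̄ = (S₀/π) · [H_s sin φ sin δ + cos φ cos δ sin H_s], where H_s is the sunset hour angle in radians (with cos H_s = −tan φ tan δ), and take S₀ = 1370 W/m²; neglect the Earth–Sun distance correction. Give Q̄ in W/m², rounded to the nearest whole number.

cos H_s = −tan(22.0°) · tan(-9.4°) = 0.0669, so H_s = arccos(0.0669) = 86.16°. In radians, H_s = 1.5038.
H_s sin φ sin δ = 1.5038 × 0.3746 × -0.1633 = -0.0920.
cos φ cos δ sin H_s = 0.9272 × 0.9866 × 0.9978 = 0.9128.
Q̄ = (1370/π) × (-0.0920 + 0.9128) = 436.08 × 0.8208 = 357.93 W/m².

358 W/m²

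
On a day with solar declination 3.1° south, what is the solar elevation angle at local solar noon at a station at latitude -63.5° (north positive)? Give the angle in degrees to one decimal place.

29.6°

At local solar noon the hour angle is zero, so the elevation is 90° − |φ − δ| = 90° − |-63.5° − (-3.1°)| = 90° − 60.4° = 29.6°.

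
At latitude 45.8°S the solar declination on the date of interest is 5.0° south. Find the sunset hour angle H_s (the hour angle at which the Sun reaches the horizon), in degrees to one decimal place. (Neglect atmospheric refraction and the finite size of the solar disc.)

cos H_s = −tan(-45.8°) · tan(-5.0°) = -0.0900, so H_s = arccos(-0.0900) = 95.16°.

95.2°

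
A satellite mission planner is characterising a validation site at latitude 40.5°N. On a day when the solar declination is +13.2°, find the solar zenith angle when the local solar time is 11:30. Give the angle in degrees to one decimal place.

28.1°

Hour angle H = 15° × (11.5 − 12) = -7.50°.
cos θ_z = sin φ sin δ + cos φ cos δ cos H = (0.6494)(0.2284) + (0.7604)(0.9736)(0.9914) = 0.8823.
θ_z = arccos(0.8823) = 28.08°.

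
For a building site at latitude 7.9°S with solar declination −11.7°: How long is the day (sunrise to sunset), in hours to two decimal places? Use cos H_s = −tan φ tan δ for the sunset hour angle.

12.22 hours

The sunset hour angle satisfies cos H_s = −tan φ tan δ = -0.0287, giving H_s = 91.64°.
Day length = 2 H_s / 15° h⁻¹ = 183.28° / 15 = 12.219 h.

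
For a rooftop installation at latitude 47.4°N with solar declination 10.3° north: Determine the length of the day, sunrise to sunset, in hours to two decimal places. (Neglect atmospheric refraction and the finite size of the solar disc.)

The sunset hour angle satisfies cos H_s = −tan φ tan δ = -0.1976, giving H_s = 101.40°.
Day length = 2 H_s / 15° h⁻¹ = 202.80° / 15 = 13.520 h.

13.52 hours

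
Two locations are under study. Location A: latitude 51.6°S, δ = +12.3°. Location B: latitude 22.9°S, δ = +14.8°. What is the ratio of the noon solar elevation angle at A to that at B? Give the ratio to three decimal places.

A: 90° − |-51.6 − (12.3)| = 26.10°.
B: 90° − |-22.9 − (14.8)| = 52.30°.
Ratio A/B = 26.1000 / 52.3000 = 0.4990.

0.499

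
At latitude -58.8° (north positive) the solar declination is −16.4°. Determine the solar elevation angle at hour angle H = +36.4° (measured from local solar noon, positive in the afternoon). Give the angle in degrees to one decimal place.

39.9°

cos θ_z = sin(-58.8°) sin(-16.4°) + cos(-58.8°) cos(-16.4°) cos(36.40°) = 0.2415 + 0.4000 = 0.6415.
θ_z = arccos(0.6415) = 50.10°, so the elevation is 90° − 50.10° = 39.90°.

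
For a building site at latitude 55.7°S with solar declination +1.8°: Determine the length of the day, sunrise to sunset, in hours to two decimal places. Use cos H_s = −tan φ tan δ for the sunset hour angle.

11.65 hours

The sunset hour angle satisfies cos H_s = −tan φ tan δ = 0.0461, giving H_s = 87.36°.
Day length = 2 H_s / 15° h⁻¹ = 174.72° / 15 = 11.648 h.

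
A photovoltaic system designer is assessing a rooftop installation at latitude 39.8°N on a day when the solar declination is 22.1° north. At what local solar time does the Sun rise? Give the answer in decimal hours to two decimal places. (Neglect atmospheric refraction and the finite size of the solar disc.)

The sunset hour angle satisfies cos H_s = −tan φ tan δ = -0.3383, giving H_s = 109.77°.
Sunrise is at 12 − H_s/15 = 12 − 7.318 = 4.682 h local solar time.

4.68 h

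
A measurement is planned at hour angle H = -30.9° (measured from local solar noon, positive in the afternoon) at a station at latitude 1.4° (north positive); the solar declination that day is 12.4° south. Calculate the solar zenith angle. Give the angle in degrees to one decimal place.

cos θ_z = sin(1.4°) sin(-12.4°) + cos(1.4°) cos(-12.4°) cos(-30.90°) = -0.0052 + 0.8378 = 0.8326.
θ_z = arccos(0.8326) = 33.63°.

33.6°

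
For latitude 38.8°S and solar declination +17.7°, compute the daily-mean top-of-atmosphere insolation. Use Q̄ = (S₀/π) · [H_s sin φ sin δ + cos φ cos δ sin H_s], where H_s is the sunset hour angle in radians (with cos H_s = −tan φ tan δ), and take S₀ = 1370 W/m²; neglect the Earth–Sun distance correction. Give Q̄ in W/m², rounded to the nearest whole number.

204 W/m²

−tan φ tan δ = −(-0.8040)(0.3191) = 0.2566; H_s = arccos(0.2566) = 75.13°. In radians, H_s = 1.3113.
H_s sin φ sin δ = 1.3113 × -0.6266 × 0.3040 = -0.2498.
cos φ cos δ sin H_s = 0.7793 × 0.9527 × 0.9665 = 0.7176.
Q̄ = (1370/π) × (-0.2498 + 0.7176) = 436.08 × 0.4678 = 204.00 W/m².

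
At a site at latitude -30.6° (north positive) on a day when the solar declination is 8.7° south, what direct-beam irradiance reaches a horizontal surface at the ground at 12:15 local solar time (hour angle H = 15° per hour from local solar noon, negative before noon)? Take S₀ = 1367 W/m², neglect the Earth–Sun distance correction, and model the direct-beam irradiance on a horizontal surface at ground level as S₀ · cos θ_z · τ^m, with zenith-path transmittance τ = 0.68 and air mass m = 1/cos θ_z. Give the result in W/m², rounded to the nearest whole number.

Hour angle H = 15° × (12.25 − 12) = 3.75°.
With φ = -30.6°, δ = -8.7°, H = 3.75°: sin φ sin δ = 0.0770, cos φ cos δ cos H = 0.8490, so cos θ_z = 0.9260.
Air mass m = 1/cos θ_z = 1/0.9260 = 1.080; τ^m = 0.68^1.080 = 0.6593.
Surface direct beam = 1367 × 0.9260 × 0.6593 = 834.57 W/m².

835 W/m²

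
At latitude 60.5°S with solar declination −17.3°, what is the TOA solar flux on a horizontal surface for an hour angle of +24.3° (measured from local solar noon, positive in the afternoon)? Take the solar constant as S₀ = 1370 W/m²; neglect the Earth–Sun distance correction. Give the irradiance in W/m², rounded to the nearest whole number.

942 W/m²

With φ = -60.5°, δ = -17.3°, H = 24.30°: sin φ sin δ = 0.2588, cos φ cos δ cos H = 0.4285, so cos θ_z = 0.6873.
Top-of-atmosphere irradiance = S₀ cos θ_z = 1370 × 0.6873 = 941.60 W/m².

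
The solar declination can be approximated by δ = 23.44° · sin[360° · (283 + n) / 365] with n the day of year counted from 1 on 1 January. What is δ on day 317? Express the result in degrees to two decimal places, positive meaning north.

-18.42°

360 × (283 + 317) / 365 = 591.781°; sin(591.781°) = -0.7857.
δ = 23.44 × -0.7857 = -18.417° ≈ -18.42°.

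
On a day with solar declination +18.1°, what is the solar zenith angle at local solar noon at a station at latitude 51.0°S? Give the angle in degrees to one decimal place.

At local solar noon the hour angle is zero, so the zenith angle is |φ − δ| = |-51.0° − (18.1°)| = 69.1°.

69.1°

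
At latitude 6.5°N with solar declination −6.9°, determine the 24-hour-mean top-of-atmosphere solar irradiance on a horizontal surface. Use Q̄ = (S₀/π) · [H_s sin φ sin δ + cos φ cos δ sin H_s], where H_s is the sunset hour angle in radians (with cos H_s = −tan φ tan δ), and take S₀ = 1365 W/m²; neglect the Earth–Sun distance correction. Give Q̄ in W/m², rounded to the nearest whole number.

419 W/m²

The sunset hour angle satisfies cos H_s = −tan φ tan δ = 0.0138, giving H_s = 89.21°. In radians, H_s = 1.5570.
H_s sin φ sin δ = 1.5570 × 0.1132 × -0.1201 = -0.0212.
cos φ cos δ sin H_s = 0.9936 × 0.9928 × 0.9999 = 0.9863.
Q̄ = (1365/π) × (-0.0212 + 0.9863) = 434.49 × 0.9651 = 419.33 W/m².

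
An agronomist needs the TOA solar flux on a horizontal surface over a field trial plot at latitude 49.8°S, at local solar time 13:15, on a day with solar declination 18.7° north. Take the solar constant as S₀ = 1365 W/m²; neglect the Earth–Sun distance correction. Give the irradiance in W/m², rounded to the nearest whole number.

Hour angle H = 15° × (13.25 − 12) = 18.75°.
cos θ_z = sin(-49.8°) sin(18.7°) + cos(-49.8°) cos(18.7°) cos(18.75°) = -0.2449 + 0.5789 = 0.3340.
Top-of-atmosphere irradiance = S₀ cos θ_z = 1365 × 0.3340 = 455.91 W/m².

456 W/m²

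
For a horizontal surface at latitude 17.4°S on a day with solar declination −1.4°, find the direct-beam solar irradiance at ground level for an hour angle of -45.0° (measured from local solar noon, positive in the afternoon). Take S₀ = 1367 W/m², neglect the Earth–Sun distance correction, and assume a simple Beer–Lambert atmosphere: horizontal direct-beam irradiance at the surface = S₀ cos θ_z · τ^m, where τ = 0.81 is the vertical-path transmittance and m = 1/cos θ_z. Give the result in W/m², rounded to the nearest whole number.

684 W/m²

With φ = -17.4°, δ = -1.4°, H = -45.00°: sin φ sin δ = 0.0073, cos φ cos δ cos H = 0.6745, so cos θ_z = 0.6818.
Air mass m = 1/cos θ_z = 1/0.6818 = 1.467; τ^m = 0.81^1.467 = 0.7341.
Surface direct beam = 1367 × 0.6818 × 0.7341 = 684.20 W/m².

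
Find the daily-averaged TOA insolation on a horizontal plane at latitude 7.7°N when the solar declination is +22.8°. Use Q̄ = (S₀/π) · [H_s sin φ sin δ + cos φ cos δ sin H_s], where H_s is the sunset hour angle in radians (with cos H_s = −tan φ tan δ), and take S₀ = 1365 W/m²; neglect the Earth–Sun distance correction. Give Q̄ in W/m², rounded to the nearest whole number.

−tan φ tan δ = −(0.1352)(0.4204) = -0.0568; H_s = arccos(-0.0568) = 93.26°. In radians, H_s = 1.6277.
H_s sin φ sin δ = 1.6277 × 0.1340 × 0.3875 = 0.0845.
cos φ cos δ sin H_s = 0.9910 × 0.9219 × 0.9984 = 0.9121.
Q̄ = (1365/π) × (0.0845 + 0.9121) = 434.49 × 0.9966 = 433.01 W/m².

433 W/m²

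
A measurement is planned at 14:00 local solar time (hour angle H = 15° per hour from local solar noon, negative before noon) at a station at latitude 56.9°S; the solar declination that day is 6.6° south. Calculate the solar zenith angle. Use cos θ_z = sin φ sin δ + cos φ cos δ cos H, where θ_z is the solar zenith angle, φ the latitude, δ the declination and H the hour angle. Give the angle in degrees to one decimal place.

55.5°

Hour angle H = 15° × (14 − 12) = 30.00°.
With φ = -56.9°, δ = -6.6°, H = 30.00°: sin φ sin δ = 0.0963, cos φ cos δ cos H = 0.4698, so cos θ_z = 0.5661.
θ_z = arccos(0.5661) = 55.52°.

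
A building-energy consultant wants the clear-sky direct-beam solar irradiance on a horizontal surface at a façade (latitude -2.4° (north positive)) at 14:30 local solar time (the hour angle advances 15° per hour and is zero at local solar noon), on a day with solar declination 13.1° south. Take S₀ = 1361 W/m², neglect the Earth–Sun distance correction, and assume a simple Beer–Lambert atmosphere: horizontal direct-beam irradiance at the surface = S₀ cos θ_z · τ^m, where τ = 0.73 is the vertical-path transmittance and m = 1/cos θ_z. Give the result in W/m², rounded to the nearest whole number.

711 W/m²

Hour angle H = 15° × (14.5 − 12) = 37.50°.
cos θ_z = sin φ sin δ + cos φ cos δ cos H = (-0.0419)(-0.2267) + (0.9991)(0.9740)(0.7934) = 0.7816.
Air mass m = 1/cos θ_z = 1/0.7816 = 1.279; τ^m = 0.73^1.279 = 0.6686.
Surface direct beam = 1361 × 0.7816 × 0.6686 = 711.23 W/m².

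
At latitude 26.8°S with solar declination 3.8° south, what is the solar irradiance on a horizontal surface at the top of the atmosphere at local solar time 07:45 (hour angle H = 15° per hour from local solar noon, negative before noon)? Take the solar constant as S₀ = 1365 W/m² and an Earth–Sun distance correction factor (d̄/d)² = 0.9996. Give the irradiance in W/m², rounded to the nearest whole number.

578 W/m²

Hour angle H = 15° × (7.75 − 12) = -63.75°.
cos θ_z = sin(-26.8°) sin(-3.8°) + cos(-26.8°) cos(-3.8°) cos(-63.75°) = 0.0299 + 0.3939 = 0.4238.
Top-of-atmosphere irradiance = S₀ (d̄/d)² cos θ_z = 1365 × 0.9996 × 0.4238 = 578.26 W/m².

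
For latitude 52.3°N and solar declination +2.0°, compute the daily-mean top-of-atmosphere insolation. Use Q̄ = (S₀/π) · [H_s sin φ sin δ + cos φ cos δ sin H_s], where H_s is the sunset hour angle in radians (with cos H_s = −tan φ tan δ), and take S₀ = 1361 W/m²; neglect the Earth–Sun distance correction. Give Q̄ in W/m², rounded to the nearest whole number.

The sunset hour angle satisfies cos H_s = −tan φ tan δ = -0.0452, giving H_s = 92.59°. In radians, H_s = 1.6160.
H_s sin φ sin δ = 1.6160 × 0.7912 × 0.0349 = 0.0446.
cos φ cos δ sin H_s = 0.6115 × 0.9994 × 0.9990 = 0.6105.
Q̄ = (1361/π) × (0.0446 + 0.6105) = 433.22 × 0.6551 = 283.80 W/m².

284 W/m²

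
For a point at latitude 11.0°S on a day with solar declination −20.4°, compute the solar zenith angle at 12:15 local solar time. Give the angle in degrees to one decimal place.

10.1°

Hour angle H = 15° × (12.25 − 12) = 3.75°.
With φ = -11.0°, δ = -20.4°, H = 3.75°: sin φ sin δ = 0.0665, cos φ cos δ cos H = 0.9181, so cos θ_z = 0.9846.
θ_z = arccos(0.9846) = 10.07°.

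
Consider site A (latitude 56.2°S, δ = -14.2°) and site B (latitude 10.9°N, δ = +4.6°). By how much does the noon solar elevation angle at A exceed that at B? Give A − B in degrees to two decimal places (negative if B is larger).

A: 90° − |-56.2 − (-14.2)| = 48.00°.
B: 90° − |10.9 − (4.6)| = 83.70°.
A − B = 48.00 − 83.70 = -35.70°.

-35.70°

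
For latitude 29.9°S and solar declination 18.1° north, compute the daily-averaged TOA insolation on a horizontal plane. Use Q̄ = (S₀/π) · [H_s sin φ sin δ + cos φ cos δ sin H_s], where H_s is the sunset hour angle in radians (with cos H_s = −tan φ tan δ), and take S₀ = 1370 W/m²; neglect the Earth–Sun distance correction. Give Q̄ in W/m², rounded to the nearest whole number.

260 W/m²

The sunset hour angle satisfies cos H_s = −tan φ tan δ = 0.1879, giving H_s = 79.17°. In radians, H_s = 1.3818.
H_s sin φ sin δ = 1.3818 × -0.4985 × 0.3107 = -0.2140.
cos φ cos δ sin H_s = 0.8669 × 0.9505 × 0.9822 = 0.8093.
Q̄ = (1370/π) × (-0.2140 + 0.8093) = 436.08 × 0.5953 = 259.60 W/m².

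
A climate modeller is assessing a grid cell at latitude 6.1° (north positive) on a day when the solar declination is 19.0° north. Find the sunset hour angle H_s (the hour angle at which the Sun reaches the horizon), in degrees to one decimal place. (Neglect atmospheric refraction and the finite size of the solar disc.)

92.1°

−tan φ tan δ = −(0.1069)(0.3443) = -0.0368; H_s = arccos(-0.0368) = 92.11°.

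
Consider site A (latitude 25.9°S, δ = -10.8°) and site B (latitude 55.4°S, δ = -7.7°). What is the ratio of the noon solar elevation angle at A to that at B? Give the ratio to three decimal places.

1.771

A: 90° − |-25.9 − (-10.8)| = 74.90°.
B: 90° − |-55.4 − (-7.7)| = 42.30°.
Ratio A/B = 74.9000 / 42.3000 = 1.7707.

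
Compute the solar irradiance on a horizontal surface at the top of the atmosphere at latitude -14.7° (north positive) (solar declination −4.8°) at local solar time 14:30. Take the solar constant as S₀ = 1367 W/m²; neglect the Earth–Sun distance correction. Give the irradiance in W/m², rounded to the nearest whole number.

Hour angle H = 15° × (14.5 − 12) = 37.50°.
With φ = -14.7°, δ = -4.8°, H = 37.50°: sin φ sin δ = 0.0212, cos φ cos δ cos H = 0.7647, so cos θ_z = 0.7859.
Top-of-atmosphere irradiance = S₀ cos θ_z = 1367 × 0.7859 = 1074.33 W/m².

1074 W/m²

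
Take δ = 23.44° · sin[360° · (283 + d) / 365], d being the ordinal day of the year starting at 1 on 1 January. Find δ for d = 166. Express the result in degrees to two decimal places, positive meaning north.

+23.26°

360 × (283 + 166) / 365 = 442.849°; sin(442.849°) = 0.9922.
δ = 23.44 × 0.9922 = 23.257° ≈ +23.26°.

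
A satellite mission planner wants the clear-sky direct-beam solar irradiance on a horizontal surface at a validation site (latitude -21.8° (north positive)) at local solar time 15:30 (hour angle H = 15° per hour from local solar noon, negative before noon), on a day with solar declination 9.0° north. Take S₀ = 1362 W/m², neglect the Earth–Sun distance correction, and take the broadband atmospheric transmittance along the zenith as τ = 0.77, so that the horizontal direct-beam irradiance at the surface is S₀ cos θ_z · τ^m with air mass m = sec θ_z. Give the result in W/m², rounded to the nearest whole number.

Hour angle H = 15° × (15.5 − 12) = 52.50°.
With φ = -21.8°, δ = 9.0°, H = 52.50°: sin φ sin δ = -0.0581, cos φ cos δ cos H = 0.5583, so cos θ_z = 0.5002.
Air mass m = 1/cos θ_z = 1/0.5002 = 1.999; τ^m = 0.77^1.999 = 0.5931.
Surface direct beam = 1362 × 0.5002 × 0.5931 = 404.06 W/m².

404 W/m²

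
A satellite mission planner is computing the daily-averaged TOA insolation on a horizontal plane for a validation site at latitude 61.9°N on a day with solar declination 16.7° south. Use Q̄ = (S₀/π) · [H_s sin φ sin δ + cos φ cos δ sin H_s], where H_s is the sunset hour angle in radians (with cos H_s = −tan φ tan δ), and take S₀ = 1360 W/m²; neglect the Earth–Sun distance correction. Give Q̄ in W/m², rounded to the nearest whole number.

55 W/m²

The sunset hour angle satisfies cos H_s = −tan φ tan δ = 0.5619, giving H_s = 55.81°. In radians, H_s = 0.9741.
H_s sin φ sin δ = 0.9741 × 0.8821 × -0.2874 = -0.2469.
cos φ cos δ sin H_s = 0.4710 × 0.9578 × 0.8272 = 0.3732.
Q̄ = (1360/π) × (-0.2469 + 0.3732) = 432.90 × 0.1263 = 54.68 W/m².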